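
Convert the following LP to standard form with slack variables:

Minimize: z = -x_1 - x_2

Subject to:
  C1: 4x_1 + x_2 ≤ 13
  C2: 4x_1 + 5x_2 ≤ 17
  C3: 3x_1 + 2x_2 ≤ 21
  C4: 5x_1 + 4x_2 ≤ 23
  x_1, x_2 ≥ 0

min z = -x_1 - x_2

s.t.
  4x_1 + x_2 + s1 = 13
  4x_1 + 5x_2 + s2 = 17
  3x_1 + 2x_2 + s3 = 21
  5x_1 + 4x_2 + s4 = 23
  x_1, x_2, s1, s2, s3, s4 ≥ 0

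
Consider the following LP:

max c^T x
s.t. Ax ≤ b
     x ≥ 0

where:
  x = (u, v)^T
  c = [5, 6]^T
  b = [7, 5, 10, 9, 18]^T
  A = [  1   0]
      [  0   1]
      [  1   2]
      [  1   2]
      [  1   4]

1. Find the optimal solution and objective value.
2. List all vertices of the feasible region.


1. u = 7, v = 1, z = 41
2. (0, 0), (7, 0), (7, 1), (0, 4.5)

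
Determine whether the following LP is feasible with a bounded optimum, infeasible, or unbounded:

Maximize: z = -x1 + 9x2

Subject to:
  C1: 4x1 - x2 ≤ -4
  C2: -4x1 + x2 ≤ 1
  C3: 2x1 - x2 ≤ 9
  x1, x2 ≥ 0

Infeasible (no feasible solution exists)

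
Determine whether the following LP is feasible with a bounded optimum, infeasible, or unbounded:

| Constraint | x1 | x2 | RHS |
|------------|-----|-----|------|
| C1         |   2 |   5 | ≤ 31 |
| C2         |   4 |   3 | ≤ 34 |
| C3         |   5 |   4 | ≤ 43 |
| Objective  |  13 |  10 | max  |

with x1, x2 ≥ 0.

Feasible with a bounded optimal solution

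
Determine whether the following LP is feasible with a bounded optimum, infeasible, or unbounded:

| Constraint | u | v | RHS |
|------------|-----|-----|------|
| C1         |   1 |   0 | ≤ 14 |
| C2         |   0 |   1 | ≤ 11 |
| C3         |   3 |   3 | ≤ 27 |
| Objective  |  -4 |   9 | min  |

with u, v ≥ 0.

Feasible with a bounded optimal solution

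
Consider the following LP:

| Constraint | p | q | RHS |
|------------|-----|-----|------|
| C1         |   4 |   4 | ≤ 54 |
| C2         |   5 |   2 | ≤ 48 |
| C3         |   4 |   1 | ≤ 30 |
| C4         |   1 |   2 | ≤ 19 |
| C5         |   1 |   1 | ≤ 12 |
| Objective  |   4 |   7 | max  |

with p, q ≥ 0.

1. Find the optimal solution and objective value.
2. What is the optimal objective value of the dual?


1. p = 5, q = 7, z = 69
2. 69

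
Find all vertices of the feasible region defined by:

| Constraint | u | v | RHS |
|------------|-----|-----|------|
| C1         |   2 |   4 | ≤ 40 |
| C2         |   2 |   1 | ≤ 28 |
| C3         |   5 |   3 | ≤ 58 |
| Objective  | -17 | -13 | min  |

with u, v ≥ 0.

(0, 0), (11.6, 0), (8, 6), (0, 10)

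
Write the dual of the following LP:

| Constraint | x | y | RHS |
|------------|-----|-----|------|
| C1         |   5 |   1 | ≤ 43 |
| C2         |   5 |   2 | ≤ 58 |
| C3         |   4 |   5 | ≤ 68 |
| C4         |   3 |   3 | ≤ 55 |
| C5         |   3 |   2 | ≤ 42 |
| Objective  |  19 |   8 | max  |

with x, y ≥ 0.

Primal max cᵀx s.t. Ax ≤ b, x ≥ 0  →  Dual min bᵀy s.t. Aᵀy ≥ c, y ≥ 0.

Minimize: z = 43y1 + 58y2 + 68y3 + 55y4 + 42y5

Subject to:
  5y1 + 5y2 + 4y3 + 3y4 + 3y5 ≥ 19
  y1 + 2y2 + 5y3 + 3y4 + 2y5 ≥ 8
  y1, y2, y3, y4, y5 ≥ 0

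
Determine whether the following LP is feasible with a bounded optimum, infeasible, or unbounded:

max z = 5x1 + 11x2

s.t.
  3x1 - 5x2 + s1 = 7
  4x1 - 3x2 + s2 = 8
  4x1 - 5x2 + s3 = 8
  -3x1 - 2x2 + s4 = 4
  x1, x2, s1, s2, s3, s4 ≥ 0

Unbounded (objective can increase without bound)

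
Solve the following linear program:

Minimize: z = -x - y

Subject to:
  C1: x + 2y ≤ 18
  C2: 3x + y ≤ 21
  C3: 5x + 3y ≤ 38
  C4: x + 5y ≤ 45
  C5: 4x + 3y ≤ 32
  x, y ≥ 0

Evaluate the objective at each vertex of the feasible region:
  z(0, 0) = 0
  z(7, 0) = -7
  z(6.25, 2.25) = -8.5
  z(6, 2.667) = -8.667
  z(2, 8) = -10  ←
  z(0, 9) = -9
The minimum is at x = 2, y = 8.

x = 2, y = 8, z = -10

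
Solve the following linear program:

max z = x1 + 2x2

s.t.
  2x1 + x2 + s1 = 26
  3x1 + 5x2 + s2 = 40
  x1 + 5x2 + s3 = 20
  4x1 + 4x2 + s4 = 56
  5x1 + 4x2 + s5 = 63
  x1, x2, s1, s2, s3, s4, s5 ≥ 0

Evaluate the objective at each vertex of the feasible region:
  z(0, 0) = 0
  z(12.6, 0) = 12.6
  z(11.92, 0.8462) = 13.62
  z(10, 2) = 14  ←
  z(0, 4) = 8
The maximum is at x1 = 10, x2 = 2.

x1 = 10, x2 = 2, z = 14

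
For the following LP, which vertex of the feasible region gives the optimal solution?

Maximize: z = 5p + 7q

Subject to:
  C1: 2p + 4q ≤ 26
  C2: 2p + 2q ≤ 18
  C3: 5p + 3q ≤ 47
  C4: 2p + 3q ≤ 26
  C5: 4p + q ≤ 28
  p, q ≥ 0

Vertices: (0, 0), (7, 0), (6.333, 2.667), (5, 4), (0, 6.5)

Evaluate the objective at each vertex of the feasible region:
  z(0, 0) = 0
  z(7, 0) = 35
  z(6.333, 2.667) = 50.33
  z(5, 4) = 53  ←
  z(0, 6.5) = 45.5
The maximum is at p = 5, q = 4.

(5, 4)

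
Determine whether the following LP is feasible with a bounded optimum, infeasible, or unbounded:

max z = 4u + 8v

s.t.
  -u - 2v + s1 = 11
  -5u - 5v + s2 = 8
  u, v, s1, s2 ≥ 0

Unbounded (objective can increase without bound)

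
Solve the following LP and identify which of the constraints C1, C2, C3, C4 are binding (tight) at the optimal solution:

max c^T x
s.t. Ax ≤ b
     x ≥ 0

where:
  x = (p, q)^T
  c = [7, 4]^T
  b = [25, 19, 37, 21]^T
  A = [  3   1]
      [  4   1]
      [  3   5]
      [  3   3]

At p = 4, q = 3, compute slack b - a·x for each constraint:
  C1: 25 − 15 = 10  (slack)
  C2: 19 − 19 = 0  (binding)
  C3: 37 − 27 = 10  (slack)
  C4: 21 − 21 = 0  (binding)

Optimal: p = 4, q = 3
Binding: C2, C4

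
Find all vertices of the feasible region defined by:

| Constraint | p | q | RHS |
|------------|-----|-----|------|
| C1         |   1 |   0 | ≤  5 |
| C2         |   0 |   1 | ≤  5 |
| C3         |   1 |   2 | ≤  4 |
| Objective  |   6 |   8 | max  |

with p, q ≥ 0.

(0, 0), (4, 0), (0, 2)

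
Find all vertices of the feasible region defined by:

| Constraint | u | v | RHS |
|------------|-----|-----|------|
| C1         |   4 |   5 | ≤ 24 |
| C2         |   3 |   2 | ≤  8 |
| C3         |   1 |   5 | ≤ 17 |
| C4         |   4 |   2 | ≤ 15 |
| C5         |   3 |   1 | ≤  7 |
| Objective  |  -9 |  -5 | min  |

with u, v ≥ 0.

(0, 0), (2.333, 0), (2, 1), (0.4615, 3.308), (0, 3.4)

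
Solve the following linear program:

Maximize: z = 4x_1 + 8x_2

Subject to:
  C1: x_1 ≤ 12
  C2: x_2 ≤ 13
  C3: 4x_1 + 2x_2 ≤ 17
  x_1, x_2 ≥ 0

Evaluate the objective at each vertex of the feasible region:
  z(0, 0) = 0
  z(4.25, 0) = 17
  z(0, 8.5) = 68  ←
The maximum is at x_1 = 0, x_2 = 8.5.

x_1 = 0, x_2 = 8.5, z = 68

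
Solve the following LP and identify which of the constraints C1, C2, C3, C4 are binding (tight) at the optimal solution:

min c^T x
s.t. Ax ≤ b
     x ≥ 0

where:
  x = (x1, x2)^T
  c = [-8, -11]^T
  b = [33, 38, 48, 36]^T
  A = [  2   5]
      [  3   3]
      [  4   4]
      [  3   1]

At x1 = 9, x2 = 3, compute slack b - a·x for each constraint:
  C1: 33 − 33 = 0  (binding)
  C2: 38 − 36 = 2  (slack)
  C3: 48 − 48 = 0  (binding)
  C4: 36 − 30 = 6  (slack)

Optimal: x1 = 9, x2 = 3
Binding: C1, C3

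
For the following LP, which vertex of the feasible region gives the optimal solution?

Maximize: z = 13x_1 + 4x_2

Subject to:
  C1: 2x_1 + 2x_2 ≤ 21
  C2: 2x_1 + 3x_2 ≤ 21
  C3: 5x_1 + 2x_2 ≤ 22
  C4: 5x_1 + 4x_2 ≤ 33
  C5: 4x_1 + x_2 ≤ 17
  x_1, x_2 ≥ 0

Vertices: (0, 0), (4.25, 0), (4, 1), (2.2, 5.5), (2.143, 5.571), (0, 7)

Evaluate the objective at each vertex of the feasible region:
  z(0, 0) = 0
  z(4.25, 0) = 55.25
  z(4, 1) = 56  ←
  z(2.2, 5.5) = 50.6
  z(2.143, 5.571) = 50.14
  z(0, 7) = 28
The maximum is at x_1 = 4, x_2 = 1.

(4, 1)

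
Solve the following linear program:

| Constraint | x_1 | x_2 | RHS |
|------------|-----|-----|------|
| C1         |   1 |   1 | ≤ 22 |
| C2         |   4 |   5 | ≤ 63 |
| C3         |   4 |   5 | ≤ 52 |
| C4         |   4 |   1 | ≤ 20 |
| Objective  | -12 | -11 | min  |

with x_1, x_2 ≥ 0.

Evaluate the objective at each vertex of the feasible region:
  z(0, 0) = 0
  z(5, 0) = -60
  z(3, 8) = -124  ←
  z(0, 10.4) = -114.4
The minimum is at x_1 = 3, x_2 = 8.

x_1 = 3, x_2 = 8, z = -124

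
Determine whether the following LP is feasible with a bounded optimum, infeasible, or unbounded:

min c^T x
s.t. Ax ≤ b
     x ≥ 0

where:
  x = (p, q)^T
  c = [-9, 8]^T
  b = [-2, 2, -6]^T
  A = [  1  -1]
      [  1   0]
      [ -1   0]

Infeasible (no feasible solution exists)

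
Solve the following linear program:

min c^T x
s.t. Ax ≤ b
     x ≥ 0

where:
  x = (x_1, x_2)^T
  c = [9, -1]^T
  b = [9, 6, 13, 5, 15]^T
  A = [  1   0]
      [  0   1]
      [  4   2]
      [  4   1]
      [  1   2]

Evaluate the objective at each vertex of the feasible region:
  z(0, 0) = 0
  z(1.25, 0) = 11.25
  z(0, 5) = -5  ←
The minimum is at x_1 = 0, x_2 = 5.

x_1 = 0, x_2 = 5, z = -5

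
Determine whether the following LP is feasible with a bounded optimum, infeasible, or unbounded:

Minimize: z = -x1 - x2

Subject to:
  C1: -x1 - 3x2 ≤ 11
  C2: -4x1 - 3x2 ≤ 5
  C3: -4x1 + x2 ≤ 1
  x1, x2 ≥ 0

Unbounded (objective can decrease without bound)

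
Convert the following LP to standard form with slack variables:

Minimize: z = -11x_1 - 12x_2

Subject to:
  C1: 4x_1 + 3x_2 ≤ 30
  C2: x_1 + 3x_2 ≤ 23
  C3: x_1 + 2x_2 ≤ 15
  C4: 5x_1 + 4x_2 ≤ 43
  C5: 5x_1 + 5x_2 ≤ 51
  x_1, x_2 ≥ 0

min z = -11x_1 - 12x_2

s.t.
  4x_1 + 3x_2 + s1 = 30
  x_1 + 3x_2 + s2 = 23
  x_1 + 2x_2 + s3 = 15
  5x_1 + 4x_2 + s4 = 43
  5x_1 + 5x_2 + s5 = 51
  x_1, x_2, s1, s2, s3, s4, s5 ≥ 0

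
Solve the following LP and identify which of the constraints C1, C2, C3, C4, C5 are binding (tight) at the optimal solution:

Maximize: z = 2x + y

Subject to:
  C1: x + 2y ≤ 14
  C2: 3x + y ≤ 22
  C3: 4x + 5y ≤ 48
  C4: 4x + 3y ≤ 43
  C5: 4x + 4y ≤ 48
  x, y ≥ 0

At x = 6, y = 4, compute slack b - a·x for each constraint:
  C1: 14 − 14 = 0  (binding)
  C2: 22 − 22 = 0  (binding)
  C3: 48 − 44 = 4  (slack)
  C4: 43 − 36 = 7  (slack)
  C5: 48 − 40 = 8  (slack)

Optimal: x = 6, y = 4
Binding: C1, C2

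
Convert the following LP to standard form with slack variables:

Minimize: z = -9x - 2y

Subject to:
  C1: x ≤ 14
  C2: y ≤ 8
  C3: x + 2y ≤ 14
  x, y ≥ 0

min z = -9x - 2y

s.t.
  x + s1 = 14
  y + s2 = 8
  x + 2y + s3 = 14
  x, y, s1, s2, s3 ≥ 0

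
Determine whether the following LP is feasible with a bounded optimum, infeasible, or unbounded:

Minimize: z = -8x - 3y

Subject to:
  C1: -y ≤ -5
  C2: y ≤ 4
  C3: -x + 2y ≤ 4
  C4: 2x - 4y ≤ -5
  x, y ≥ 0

Infeasible (no feasible solution exists)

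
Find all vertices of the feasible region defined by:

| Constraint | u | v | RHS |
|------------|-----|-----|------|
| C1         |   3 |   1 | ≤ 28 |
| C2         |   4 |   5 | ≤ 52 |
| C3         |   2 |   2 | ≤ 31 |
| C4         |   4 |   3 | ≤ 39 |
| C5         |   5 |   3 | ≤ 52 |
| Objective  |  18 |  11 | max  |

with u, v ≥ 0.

(0, 0), (9.333, 0), (9, 1), (4.875, 6.5), (0, 10.4)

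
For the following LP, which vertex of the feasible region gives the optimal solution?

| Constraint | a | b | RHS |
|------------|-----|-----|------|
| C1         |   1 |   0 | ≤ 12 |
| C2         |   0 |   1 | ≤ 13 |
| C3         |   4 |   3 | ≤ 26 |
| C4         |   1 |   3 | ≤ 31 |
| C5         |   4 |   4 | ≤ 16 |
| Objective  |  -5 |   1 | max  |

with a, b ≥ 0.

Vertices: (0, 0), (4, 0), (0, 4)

Evaluate the objective at each vertex of the feasible region:
  z(0, 0) = 0
  z(4, 0) = -20
  z(0, 4) = 4  ←
The maximum is at a = 0, b = 4.

(0, 4)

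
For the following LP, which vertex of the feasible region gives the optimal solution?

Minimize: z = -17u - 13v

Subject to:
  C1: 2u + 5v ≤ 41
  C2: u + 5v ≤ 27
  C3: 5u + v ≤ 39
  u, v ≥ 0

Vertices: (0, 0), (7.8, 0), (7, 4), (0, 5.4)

Evaluate the objective at each vertex of the feasible region:
  z(0, 0) = 0
  z(7.8, 0) = -132.6
  z(7, 4) = -171  ←
  z(0, 5.4) = -70.2
The minimum is at u = 7, v = 4.

(7, 4)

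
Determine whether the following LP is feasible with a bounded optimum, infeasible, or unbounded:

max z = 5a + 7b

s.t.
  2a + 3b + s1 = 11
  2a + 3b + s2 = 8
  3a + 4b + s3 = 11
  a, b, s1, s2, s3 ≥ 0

Feasible with a bounded optimal solution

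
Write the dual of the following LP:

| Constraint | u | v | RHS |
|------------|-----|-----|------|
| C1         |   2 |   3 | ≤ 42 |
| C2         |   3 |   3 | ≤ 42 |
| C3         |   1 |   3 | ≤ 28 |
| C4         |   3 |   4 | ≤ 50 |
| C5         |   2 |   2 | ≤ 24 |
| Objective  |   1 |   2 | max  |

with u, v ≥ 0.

Primal max cᵀx s.t. Ax ≤ b, x ≥ 0  →  Dual min bᵀy s.t. Aᵀy ≥ c, y ≥ 0.

Minimize: z = 42y1 + 42y2 + 28y3 + 50y4 + 24y5

Subject to:
  2y1 + 3y2 + y3 + 3y4 + 2y5 ≥ 1
  3y1 + 3y2 + 3y3 + 4y4 + 2y5 ≥ 2
  y1, y2, y3, y4, y5 ≥ 0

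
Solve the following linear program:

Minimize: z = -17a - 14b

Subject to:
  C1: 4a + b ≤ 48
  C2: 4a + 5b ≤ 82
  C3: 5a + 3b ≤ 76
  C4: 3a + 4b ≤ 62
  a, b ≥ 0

Evaluate the objective at each vertex of the feasible region:
  z(0, 0) = 0
  z(12, 0) = -204
  z(10, 8) = -282  ←
  z(0, 15.5) = -217
The minimum is at a = 10, b = 8.

a = 10, b = 8, z = -282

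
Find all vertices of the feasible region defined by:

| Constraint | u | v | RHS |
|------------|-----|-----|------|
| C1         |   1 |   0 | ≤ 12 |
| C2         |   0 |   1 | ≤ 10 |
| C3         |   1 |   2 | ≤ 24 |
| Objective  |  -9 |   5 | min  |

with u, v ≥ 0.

(0, 0), (12, 0), (12, 6), (4, 10), (0, 10)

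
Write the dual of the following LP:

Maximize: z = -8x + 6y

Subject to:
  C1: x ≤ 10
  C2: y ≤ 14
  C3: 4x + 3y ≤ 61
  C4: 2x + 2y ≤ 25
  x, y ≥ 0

Primal max cᵀx s.t. Ax ≤ b, x ≥ 0  →  Dual min bᵀy s.t. Aᵀy ≥ c, y ≥ 0.

Minimize: z = 10y1 + 14y2 + 61y3 + 25y4

Subject to:
  y1 + 4y3 + 2y4 ≥ -8
  y2 + 3y3 + 2y4 ≥ 6
  y1, y2, y3, y4 ≥ 0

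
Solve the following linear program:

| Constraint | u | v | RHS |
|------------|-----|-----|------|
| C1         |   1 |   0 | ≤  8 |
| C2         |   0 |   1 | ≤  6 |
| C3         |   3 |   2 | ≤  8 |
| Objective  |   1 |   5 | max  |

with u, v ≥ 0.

Evaluate the objective at each vertex of the feasible region:
  z(0, 0) = 0
  z(2.667, 0) = 2.667
  z(0, 4) = 20  ←
The maximum is at u = 0, v = 4.

u = 0, v = 4, z = 20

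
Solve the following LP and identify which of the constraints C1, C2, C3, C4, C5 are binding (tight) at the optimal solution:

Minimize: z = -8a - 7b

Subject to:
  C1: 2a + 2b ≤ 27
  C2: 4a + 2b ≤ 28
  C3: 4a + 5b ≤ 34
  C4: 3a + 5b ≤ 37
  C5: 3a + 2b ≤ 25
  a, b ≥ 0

At a = 6, b = 2, compute slack b - a·x for each constraint:
  C1: 27 − 16 = 11  (slack)
  C2: 28 − 28 = 0  (binding)
  C3: 34 − 34 = 0  (binding)
  C4: 37 − 28 = 9  (slack)
  C5: 25 − 22 = 3  (slack)

Optimal: a = 6, b = 2
Binding: C2, C3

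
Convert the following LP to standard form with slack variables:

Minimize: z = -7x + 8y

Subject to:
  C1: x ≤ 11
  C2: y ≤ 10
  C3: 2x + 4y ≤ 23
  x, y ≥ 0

min z = -7x + 8y

s.t.
  x + s1 = 11
  y + s2 = 10
  2x + 4y + s3 = 23
  x, y, s1, s2, s3 ≥ 0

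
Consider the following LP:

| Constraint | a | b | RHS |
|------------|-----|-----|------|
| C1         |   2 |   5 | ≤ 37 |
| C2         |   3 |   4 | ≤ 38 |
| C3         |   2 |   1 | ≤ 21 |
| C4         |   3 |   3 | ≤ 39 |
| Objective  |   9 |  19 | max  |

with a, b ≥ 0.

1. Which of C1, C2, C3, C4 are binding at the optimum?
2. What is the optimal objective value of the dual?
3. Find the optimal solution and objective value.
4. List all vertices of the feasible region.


1. C1, C2
2. 149
3. a = 6, b = 5, z = 149
4. (0, 0), (10.5, 0), (9.2, 2.6), (6, 5), (0, 7.4)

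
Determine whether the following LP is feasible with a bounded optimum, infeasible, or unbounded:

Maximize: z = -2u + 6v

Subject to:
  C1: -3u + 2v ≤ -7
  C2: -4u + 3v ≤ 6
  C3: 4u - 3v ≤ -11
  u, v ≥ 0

Infeasible (no feasible solution exists)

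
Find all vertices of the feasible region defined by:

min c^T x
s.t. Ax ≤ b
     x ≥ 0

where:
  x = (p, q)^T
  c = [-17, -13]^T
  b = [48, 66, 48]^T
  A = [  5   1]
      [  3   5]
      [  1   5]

(0, 0), (9.6, 0), (8, 8), (0, 9.6)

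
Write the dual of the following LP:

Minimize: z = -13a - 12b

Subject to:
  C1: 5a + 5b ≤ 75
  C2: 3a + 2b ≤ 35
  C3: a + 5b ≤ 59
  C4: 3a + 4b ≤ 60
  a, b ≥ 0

Primal min cᵀx s.t. Ax ≤ b, x ≥ 0  →  Dual max −bᵀy s.t. Aᵀy ≥ −c, y ≥ 0.

Maximize: z = -75y1 - 35y2 - 59y3 - 60y4

Subject to:
  5y1 + 3y2 + y3 + 3y4 ≥ 13
  5y1 + 2y2 + 5y3 + 4y4 ≥ 12
  y1, y2, y3, y4 ≥ 0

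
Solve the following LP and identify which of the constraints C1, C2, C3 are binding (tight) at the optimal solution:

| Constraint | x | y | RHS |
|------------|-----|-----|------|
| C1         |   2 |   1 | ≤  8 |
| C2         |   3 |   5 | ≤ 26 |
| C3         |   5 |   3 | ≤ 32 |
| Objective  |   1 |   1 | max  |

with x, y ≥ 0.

At x = 2, y = 4, compute slack b - a·x for each constraint:
  C1: 8 − 8 = 0  (binding)
  C2: 26 − 26 = 0  (binding)
  C3: 32 − 22 = 10  (slack)

Optimal: x = 2, y = 4
Binding: C1, C2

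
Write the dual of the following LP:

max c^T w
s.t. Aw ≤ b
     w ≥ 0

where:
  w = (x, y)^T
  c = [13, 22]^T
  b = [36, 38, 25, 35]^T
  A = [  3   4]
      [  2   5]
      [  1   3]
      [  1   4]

Primal max cᵀx s.t. Ax ≤ b, x ≥ 0  →  Dual min bᵀy s.t. Aᵀy ≥ c, y ≥ 0.

Minimize: z = 36y1 + 38y2 + 25y3 + 35y4

Subject to:
  3y1 + 2y2 + y3 + y4 ≥ 13
  4y1 + 5y2 + 3y3 + 4y4 ≥ 22
  y1, y2, y3, y4 ≥ 0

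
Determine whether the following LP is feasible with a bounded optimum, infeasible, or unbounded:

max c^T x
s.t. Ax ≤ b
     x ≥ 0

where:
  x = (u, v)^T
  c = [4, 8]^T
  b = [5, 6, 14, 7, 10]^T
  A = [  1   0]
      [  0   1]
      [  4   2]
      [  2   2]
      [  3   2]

Feasible with a bounded optimal solution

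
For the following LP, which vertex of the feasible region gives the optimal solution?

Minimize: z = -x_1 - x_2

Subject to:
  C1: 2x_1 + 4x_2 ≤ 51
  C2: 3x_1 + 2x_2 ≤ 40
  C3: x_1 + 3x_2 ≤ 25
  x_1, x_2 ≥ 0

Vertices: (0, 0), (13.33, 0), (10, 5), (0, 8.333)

Evaluate the objective at each vertex of the feasible region:
  z(0, 0) = 0
  z(13.33, 0) = -13.33
  z(10, 5) = -15  ←
  z(0, 8.333) = -8.333
The minimum is at x_1 = 10, x_2 = 5.

(10, 5)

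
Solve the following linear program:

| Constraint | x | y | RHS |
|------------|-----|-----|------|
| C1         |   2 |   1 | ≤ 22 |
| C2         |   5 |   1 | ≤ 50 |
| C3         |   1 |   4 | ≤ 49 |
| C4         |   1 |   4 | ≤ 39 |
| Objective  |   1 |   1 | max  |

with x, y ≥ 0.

Evaluate the objective at each vertex of the feasible region:
  z(0, 0) = 0
  z(10, 0) = 10
  z(9.333, 3.333) = 12.67
  z(7, 8) = 15  ←
  z(0, 9.75) = 9.75
The maximum is at x = 7, y = 8.

x = 7, y = 8, z = 15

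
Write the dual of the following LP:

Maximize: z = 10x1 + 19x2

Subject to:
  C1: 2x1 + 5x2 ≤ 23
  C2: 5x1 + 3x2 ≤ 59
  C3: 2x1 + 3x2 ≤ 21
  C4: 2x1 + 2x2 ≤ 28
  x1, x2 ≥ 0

Primal max cᵀx s.t. Ax ≤ b, x ≥ 0  →  Dual min bᵀy s.t. Aᵀy ≥ c, y ≥ 0.

Minimize: z = 23y1 + 59y2 + 21y3 + 28y4

Subject to:
  2y1 + 5y2 + 2y3 + 2y4 ≥ 10
  5y1 + 3y2 + 3y3 + 2y4 ≥ 19
  y1, y2, y3, y4 ≥ 0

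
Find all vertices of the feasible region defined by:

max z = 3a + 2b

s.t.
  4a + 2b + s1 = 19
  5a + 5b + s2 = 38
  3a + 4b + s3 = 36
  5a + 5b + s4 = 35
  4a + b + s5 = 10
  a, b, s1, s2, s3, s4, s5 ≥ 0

(0, 0), (2.5, 0), (1, 6), (0, 7)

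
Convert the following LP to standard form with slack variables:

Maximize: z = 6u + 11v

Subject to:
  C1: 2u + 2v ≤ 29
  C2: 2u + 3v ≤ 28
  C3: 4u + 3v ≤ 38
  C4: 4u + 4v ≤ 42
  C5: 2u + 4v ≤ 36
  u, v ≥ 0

max z = 6u + 11v

s.t.
  2u + 2v + s1 = 29
  2u + 3v + s2 = 28
  4u + 3v + s3 = 38
  4u + 4v + s4 = 42
  2u + 4v + s5 = 36
  u, v, s1, s2, s3, s4, s5 ≥ 0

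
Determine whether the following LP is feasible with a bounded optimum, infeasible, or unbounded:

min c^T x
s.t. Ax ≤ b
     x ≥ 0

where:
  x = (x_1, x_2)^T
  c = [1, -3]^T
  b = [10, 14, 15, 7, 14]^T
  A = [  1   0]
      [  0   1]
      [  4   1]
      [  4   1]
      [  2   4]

Feasible with a bounded optimal solution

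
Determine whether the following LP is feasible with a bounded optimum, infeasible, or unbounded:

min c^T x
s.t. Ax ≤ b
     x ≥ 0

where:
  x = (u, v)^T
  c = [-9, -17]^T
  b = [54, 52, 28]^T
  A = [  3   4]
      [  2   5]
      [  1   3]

Feasible with a bounded optimal solution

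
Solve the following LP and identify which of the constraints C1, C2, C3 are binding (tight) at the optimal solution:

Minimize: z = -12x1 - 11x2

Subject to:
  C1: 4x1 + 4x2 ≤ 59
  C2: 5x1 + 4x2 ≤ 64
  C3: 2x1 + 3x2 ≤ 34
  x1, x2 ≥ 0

At x1 = 8, x2 = 6, compute slack b - a·x for each constraint:
  C1: 59 − 56 = 3  (slack)
  C2: 64 − 64 = 0  (binding)
  C3: 34 − 34 = 0  (binding)

Optimal: x1 = 8, x2 = 6
Binding: C2, C3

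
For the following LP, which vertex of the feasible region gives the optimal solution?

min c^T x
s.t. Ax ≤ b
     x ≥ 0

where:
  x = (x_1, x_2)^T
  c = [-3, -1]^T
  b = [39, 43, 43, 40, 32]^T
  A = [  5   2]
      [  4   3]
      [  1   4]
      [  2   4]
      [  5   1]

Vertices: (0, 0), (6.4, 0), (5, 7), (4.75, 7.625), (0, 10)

Evaluate the objective at each vertex of the feasible region:
  z(0, 0) = 0
  z(6.4, 0) = -19.2
  z(5, 7) = -22  ←
  z(4.75, 7.625) = -21.88
  z(0, 10) = -10
The minimum is at x_1 = 5, x_2 = 7.

(5, 7)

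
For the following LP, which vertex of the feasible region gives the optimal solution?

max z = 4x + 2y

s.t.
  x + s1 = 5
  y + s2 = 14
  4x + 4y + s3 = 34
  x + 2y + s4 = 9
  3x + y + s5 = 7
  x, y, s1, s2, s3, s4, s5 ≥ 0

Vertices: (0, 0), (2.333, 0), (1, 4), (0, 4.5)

Evaluate the objective at each vertex of the feasible region:
  z(0, 0) = 0
  z(2.333, 0) = 9.333
  z(1, 4) = 12  ←
  z(0, 4.5) = 9
The maximum is at x = 1, y = 4.

(1, 4)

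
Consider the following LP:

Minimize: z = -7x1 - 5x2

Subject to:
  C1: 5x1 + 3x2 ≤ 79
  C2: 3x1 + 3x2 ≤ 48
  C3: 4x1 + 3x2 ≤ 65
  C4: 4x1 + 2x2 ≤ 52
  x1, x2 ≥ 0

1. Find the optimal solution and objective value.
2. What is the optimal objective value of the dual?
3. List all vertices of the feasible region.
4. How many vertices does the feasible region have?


1. x1 = 10, x2 = 6, z = -100
2. -100
3. (0, 0), (13, 0), (10, 6), (0, 16)
4. 4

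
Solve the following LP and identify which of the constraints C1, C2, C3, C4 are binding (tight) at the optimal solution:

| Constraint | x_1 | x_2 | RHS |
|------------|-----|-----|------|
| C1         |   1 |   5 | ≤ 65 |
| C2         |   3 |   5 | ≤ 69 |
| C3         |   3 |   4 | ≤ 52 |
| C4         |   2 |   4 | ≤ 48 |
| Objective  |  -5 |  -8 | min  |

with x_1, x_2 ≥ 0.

At x_1 = 4, x_2 = 10, compute slack b - a·x for each constraint:
  C1: 65 − 54 = 11  (slack)
  C2: 69 − 62 = 7  (slack)
  C3: 52 − 52 = 0  (binding)
  C4: 48 − 48 = 0  (binding)

Optimal: x_1 = 4, x_2 = 10
Binding: C3, C4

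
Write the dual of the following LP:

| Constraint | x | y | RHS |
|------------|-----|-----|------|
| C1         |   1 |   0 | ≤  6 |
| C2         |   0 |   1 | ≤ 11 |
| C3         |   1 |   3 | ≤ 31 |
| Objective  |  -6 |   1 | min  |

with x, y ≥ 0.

Primal min cᵀx s.t. Ax ≤ b, x ≥ 0  →  Dual max −bᵀy s.t. Aᵀy ≥ −c, y ≥ 0.

Maximize: z = -6y1 - 11y2 - 31y3

Subject to:
  y1 + y3 ≥ 6
  y2 + 3y3 ≥ -1
  y1, y2, y3 ≥ 0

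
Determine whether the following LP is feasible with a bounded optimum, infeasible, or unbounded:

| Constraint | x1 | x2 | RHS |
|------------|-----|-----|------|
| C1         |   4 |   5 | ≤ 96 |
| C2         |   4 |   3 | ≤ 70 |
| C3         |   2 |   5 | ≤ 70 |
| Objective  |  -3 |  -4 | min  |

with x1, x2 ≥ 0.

Feasible with a bounded optimal solution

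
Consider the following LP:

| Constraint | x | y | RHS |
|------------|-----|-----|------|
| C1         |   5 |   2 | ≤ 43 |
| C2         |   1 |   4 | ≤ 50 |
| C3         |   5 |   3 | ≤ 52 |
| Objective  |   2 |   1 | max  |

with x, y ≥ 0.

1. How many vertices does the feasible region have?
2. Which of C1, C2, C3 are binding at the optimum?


1. 5
2. C1, C3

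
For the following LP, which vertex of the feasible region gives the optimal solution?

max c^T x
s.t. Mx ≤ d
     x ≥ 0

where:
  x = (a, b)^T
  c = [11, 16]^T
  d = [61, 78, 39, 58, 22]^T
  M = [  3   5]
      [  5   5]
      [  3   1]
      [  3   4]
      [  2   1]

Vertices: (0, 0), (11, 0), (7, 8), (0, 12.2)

Evaluate the objective at each vertex of the feasible region:
  z(0, 0) = 0
  z(11, 0) = 121
  z(7, 8) = 205  ←
  z(0, 12.2) = 195.2
The maximum is at a = 7, b = 8.

(7, 8)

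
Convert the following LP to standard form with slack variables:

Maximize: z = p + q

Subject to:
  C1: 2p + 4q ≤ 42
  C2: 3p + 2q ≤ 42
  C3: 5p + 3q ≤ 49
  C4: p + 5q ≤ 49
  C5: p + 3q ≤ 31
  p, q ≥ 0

max z = p + q

s.t.
  2p + 4q + s1 = 42
  3p + 2q + s2 = 42
  5p + 3q + s3 = 49
  p + 5q + s4 = 49
  p + 3q + s5 = 31
  p, q, s1, s2, s3, s4, s5 ≥ 0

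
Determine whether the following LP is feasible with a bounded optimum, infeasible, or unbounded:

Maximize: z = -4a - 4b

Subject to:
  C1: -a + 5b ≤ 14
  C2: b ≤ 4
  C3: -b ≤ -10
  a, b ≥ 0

Infeasible (no feasible solution exists)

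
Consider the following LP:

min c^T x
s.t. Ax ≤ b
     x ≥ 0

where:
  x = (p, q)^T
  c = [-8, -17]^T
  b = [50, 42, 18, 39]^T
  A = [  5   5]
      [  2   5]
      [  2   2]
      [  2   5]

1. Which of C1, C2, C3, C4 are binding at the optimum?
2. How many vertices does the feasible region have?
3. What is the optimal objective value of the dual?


1. C3, C4
2. 4
3. -135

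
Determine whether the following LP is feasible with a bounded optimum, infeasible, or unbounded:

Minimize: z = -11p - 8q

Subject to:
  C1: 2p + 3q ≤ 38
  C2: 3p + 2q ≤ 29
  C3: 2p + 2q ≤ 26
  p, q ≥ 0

Feasible with a bounded optimal solution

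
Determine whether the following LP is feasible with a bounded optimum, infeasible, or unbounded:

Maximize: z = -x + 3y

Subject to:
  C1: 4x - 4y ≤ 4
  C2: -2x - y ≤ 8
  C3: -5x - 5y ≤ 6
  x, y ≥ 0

Unbounded (objective can increase without bound)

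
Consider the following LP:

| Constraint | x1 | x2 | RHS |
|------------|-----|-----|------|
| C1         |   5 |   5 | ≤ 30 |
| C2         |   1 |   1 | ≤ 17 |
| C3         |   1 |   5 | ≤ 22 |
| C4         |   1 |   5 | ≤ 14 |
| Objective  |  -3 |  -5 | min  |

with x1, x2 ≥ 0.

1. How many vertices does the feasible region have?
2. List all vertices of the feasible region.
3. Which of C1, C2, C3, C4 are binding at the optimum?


1. 4
2. (0, 0), (6, 0), (4, 2), (0, 2.8)
3. C1, C4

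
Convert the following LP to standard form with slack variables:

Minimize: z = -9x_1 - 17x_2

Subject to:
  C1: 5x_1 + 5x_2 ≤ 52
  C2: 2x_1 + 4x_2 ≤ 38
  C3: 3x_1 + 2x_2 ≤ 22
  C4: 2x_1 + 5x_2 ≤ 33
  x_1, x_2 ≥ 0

min z = -9x_1 - 17x_2

s.t.
  5x_1 + 5x_2 + s1 = 52
  2x_1 + 4x_2 + s2 = 38
  3x_1 + 2x_2 + s3 = 22
  2x_1 + 5x_2 + s4 = 33
  x_1, x_2, s1, s2, s3, s4 ≥ 0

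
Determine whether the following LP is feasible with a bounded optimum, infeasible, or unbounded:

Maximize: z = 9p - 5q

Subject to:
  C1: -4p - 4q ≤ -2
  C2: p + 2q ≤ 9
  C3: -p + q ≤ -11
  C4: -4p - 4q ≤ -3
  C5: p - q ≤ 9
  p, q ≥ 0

Infeasible (no feasible solution exists)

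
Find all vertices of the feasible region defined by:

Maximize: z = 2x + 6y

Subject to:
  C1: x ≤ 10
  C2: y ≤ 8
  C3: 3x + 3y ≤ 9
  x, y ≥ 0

(0, 0), (3, 0), (0, 3)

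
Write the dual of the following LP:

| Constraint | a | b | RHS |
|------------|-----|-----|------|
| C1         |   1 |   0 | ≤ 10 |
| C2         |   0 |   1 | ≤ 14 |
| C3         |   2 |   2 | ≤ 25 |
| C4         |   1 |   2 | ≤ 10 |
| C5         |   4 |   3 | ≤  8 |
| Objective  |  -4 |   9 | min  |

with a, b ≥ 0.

Primal min cᵀx s.t. Ax ≤ b, x ≥ 0  →  Dual max −bᵀy s.t. Aᵀy ≥ −c, y ≥ 0.

Maximize: z = -10y1 - 14y2 - 25y3 - 10y4 - 8y5

Subject to:
  y1 + 2y3 + y4 + 4y5 ≥ 4
  y2 + 2y3 + 2y4 + 3y5 ≥ -9
  y1, y2, y3, y4, y5 ≥ 0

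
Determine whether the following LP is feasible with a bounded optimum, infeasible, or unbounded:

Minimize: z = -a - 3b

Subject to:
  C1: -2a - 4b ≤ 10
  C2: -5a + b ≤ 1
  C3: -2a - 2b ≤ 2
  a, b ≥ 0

Unbounded (objective can decrease without bound)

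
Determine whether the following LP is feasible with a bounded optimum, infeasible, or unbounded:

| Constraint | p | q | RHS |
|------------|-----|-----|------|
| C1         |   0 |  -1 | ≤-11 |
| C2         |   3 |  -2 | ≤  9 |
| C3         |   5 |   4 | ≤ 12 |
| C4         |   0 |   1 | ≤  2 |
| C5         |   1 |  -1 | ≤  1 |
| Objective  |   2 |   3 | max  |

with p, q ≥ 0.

Infeasible (no feasible solution exists)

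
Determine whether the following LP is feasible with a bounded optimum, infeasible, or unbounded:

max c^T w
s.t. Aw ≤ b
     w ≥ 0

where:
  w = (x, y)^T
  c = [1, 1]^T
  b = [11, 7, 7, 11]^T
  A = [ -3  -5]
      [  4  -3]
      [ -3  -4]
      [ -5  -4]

Unbounded (objective can increase without bound)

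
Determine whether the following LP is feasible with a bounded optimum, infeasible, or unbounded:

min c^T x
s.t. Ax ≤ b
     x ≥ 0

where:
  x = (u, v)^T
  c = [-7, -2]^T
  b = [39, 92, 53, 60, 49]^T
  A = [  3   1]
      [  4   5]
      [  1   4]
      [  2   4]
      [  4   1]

Feasible with a bounded optimal solution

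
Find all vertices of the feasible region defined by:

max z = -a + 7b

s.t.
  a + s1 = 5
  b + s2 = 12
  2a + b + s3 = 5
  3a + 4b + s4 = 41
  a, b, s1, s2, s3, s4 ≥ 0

(0, 0), (2.5, 0), (0, 5)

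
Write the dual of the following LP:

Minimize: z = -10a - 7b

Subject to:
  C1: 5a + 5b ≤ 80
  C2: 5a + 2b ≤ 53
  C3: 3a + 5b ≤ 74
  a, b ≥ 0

Primal min cᵀx s.t. Ax ≤ b, x ≥ 0  →  Dual max −bᵀy s.t. Aᵀy ≥ −c, y ≥ 0.

Maximize: z = -80y1 - 53y2 - 74y3

Subject to:
  5y1 + 5y2 + 3y3 ≥ 10
  5y1 + 2y2 + 5y3 ≥ 7
  y1, y2, y3 ≥ 0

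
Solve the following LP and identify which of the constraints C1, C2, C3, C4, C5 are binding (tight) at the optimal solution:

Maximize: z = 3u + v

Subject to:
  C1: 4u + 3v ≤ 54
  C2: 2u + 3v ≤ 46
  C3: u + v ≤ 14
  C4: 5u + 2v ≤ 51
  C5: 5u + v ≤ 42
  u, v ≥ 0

At u = 7, v = 7, compute slack b - a·x for each constraint:
  C1: 54 − 49 = 5  (slack)
  C2: 46 − 35 = 11  (slack)
  C3: 14 − 14 = 0  (binding)
  C4: 51 − 49 = 2  (slack)
  C5: 42 − 42 = 0  (binding)

Optimal: u = 7, v = 7
Binding: C3, C5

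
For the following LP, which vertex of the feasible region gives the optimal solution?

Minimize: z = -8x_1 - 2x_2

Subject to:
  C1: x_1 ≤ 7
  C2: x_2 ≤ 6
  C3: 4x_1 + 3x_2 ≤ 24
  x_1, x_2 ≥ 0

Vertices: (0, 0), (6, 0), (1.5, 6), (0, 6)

Evaluate the objective at each vertex of the feasible region:
  z(0, 0) = 0
  z(6, 0) = -48  ←
  z(1.5, 6) = -24
  z(0, 6) = -12
The minimum is at x_1 = 6, x_2 = 0.

(6, 0)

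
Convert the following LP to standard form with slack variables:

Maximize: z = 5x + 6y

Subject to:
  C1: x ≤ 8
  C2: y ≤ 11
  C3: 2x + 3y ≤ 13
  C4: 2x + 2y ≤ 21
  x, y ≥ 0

max z = 5x + 6y

s.t.
  x + s1 = 8
  y + s2 = 11
  2x + 3y + s3 = 13
  2x + 2y + s4 = 21
  x, y, s1, s2, s3, s4 ≥ 0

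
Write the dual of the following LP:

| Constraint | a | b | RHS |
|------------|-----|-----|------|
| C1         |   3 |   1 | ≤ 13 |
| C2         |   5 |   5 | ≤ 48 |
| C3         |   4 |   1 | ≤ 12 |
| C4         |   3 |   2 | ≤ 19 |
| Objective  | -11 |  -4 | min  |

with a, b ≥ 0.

Primal min cᵀx s.t. Ax ≤ b, x ≥ 0  →  Dual max −bᵀy s.t. Aᵀy ≥ −c, y ≥ 0.

Maximize: z = -13y1 - 48y2 - 12y3 - 19y4

Subject to:
  3y1 + 5y2 + 4y3 + 3y4 ≥ 11
  y1 + 5y2 + y3 + 2y4 ≥ 4
  y1, y2, y3, y4 ≥ 0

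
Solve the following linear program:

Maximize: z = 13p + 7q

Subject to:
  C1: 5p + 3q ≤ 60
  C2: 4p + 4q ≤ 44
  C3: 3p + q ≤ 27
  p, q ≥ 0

Evaluate the objective at each vertex of the feasible region:
  z(0, 0) = 0
  z(9, 0) = 117
  z(8, 3) = 125  ←
  z(0, 11) = 77
The maximum is at p = 8, q = 3.

p = 8, q = 3, z = 125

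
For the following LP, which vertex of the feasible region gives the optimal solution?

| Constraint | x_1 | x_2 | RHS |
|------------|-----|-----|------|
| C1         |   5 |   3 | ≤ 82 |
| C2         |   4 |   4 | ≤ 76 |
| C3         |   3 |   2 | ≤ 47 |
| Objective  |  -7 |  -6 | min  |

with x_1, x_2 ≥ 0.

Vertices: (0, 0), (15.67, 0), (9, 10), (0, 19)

Evaluate the objective at each vertex of the feasible region:
  z(0, 0) = 0
  z(15.67, 0) = -109.7
  z(9, 10) = -123  ←
  z(0, 19) = -114
The minimum is at x_1 = 9, x_2 = 10.

(9, 10)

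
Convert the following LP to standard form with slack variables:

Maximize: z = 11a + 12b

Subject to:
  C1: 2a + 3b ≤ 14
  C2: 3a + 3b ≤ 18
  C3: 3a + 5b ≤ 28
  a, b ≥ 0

max z = 11a + 12b

s.t.
  2a + 3b + s1 = 14
  3a + 3b + s2 = 18
  3a + 5b + s3 = 28
  a, b, s1, s2, s3 ≥ 0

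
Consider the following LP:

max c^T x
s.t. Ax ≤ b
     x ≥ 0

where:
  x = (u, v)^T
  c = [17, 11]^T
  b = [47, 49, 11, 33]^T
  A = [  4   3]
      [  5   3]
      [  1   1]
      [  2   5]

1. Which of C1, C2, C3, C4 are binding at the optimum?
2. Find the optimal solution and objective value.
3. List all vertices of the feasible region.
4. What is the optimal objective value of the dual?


1. C2, C3
2. u = 8, v = 3, z = 169
3. (0, 0), (9.8, 0), (8, 3), (7.333, 3.667), (0, 6.6)
4. 169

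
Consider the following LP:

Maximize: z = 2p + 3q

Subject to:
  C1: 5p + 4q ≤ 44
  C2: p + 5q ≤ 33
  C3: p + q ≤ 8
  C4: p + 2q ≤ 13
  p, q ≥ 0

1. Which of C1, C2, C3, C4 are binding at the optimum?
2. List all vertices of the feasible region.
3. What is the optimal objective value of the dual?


1. C3, C4
2. (0, 0), (8, 0), (3, 5), (0, 6.5)
3. 21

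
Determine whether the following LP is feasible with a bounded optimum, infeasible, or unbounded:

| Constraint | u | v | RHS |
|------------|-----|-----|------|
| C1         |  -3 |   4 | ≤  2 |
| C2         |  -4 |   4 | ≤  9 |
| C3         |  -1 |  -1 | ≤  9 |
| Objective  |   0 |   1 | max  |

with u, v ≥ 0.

Unbounded (objective can increase without bound)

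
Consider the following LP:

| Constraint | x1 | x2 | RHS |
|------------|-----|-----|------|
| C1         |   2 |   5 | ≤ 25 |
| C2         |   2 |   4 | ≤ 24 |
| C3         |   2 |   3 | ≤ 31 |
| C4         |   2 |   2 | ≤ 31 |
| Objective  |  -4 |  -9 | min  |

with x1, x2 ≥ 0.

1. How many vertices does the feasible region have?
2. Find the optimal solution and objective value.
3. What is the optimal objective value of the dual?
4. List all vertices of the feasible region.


1. 4
2. x1 = 10, x2 = 1, z = -49
3. -49
4. (0, 0), (12, 0), (10, 1), (0, 5)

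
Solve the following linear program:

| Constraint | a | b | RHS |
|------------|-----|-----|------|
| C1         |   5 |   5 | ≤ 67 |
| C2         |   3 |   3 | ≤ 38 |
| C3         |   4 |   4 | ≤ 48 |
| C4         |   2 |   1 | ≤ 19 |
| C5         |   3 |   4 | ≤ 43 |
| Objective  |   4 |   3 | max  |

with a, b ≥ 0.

Evaluate the objective at each vertex of the feasible region:
  z(0, 0) = 0
  z(9.5, 0) = 38
  z(7, 5) = 43  ←
  z(5, 7) = 41
  z(0, 10.75) = 32.25
The maximum is at a = 7, b = 5.

a = 7, b = 5, z = 43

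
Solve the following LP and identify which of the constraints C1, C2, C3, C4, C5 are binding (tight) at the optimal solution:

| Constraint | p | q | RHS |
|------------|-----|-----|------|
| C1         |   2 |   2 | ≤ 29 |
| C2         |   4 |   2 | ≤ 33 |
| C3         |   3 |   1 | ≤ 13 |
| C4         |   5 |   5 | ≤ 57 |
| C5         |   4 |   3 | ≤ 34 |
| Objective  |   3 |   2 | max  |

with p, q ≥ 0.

At p = 1, q = 10, compute slack b - a·x for each constraint:
  C1: 29 − 22 = 7  (slack)
  C2: 33 − 24 = 9  (slack)
  C3: 13 − 13 = 0  (binding)
  C4: 57 − 55 = 2  (slack)
  C5: 34 − 34 = 0  (binding)

Optimal: p = 1, q = 10
Binding: C3, C5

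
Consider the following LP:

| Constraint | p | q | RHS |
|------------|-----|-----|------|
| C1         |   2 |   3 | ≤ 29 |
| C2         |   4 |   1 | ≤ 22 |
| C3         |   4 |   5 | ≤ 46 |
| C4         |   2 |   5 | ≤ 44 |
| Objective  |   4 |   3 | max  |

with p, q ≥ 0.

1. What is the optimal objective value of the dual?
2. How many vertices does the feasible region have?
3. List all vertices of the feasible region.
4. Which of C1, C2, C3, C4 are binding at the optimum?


1. 34
2. 5
3. (0, 0), (5.5, 0), (4, 6), (1, 8.4), (0, 8.8)
4. C2, C3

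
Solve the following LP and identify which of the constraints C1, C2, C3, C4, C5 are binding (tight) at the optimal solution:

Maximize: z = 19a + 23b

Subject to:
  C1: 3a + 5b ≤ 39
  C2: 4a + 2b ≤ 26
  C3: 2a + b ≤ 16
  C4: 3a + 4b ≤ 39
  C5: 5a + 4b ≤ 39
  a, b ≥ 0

At a = 3, b = 6, compute slack b - a·x for each constraint:
  C1: 39 − 39 = 0  (binding)
  C2: 26 − 24 = 2  (slack)
  C3: 16 − 12 = 4  (slack)
  C4: 39 − 33 = 6  (slack)
  C5: 39 − 39 = 0  (binding)

Optimal: a = 3, b = 6
Binding: C1, C5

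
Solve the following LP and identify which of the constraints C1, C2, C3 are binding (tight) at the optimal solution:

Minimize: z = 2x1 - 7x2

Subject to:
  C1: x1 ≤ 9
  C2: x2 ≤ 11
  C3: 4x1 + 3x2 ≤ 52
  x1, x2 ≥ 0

At x1 = 0, x2 = 11, compute slack b - a·x for each constraint:
  C1: 9 − 0 = 9  (slack)
  C2: 11 − 11 = 0  (binding)
  C3: 52 − 33 = 19  (slack)

Optimal: x1 = 0, x2 = 11
Binding: C2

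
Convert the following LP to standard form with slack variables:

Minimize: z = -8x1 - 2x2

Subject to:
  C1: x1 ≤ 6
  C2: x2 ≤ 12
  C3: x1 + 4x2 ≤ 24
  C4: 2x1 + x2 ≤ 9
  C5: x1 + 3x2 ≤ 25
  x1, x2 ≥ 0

min z = -8x1 - 2x2

s.t.
  x1 + s1 = 6
  x2 + s2 = 12
  x1 + 4x2 + s3 = 24
  2x1 + x2 + s4 = 9
  x1 + 3x2 + s5 = 25
  x1, x2, s1, s2, s3, s4, s5 ≥ 0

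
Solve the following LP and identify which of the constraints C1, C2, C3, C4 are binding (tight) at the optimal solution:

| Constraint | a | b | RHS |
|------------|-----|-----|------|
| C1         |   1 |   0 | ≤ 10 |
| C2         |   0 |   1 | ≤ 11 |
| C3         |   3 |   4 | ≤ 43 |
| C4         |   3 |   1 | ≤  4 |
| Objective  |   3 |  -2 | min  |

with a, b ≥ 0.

At a = 0, b = 4, compute slack b - a·x for each constraint:
  C1: 10 − 0 = 10  (slack)
  C2: 11 − 4 = 7  (slack)
  C3: 43 − 16 = 27  (slack)
  C4: 4 − 4 = 0  (binding)

Optimal: a = 0, b = 4
Binding: C4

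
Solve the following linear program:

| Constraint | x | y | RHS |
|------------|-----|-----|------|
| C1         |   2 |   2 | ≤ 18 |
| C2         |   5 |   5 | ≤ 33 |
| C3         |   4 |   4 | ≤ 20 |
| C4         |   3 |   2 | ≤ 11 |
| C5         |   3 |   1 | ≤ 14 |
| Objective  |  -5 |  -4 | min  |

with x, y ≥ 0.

Evaluate the objective at each vertex of the feasible region:
  z(0, 0) = 0
  z(3.667, 0) = -18.33
  z(1, 4) = -21  ←
  z(0, 5) = -20
The minimum is at x = 1, y = 4.

x = 1, y = 4, z = -21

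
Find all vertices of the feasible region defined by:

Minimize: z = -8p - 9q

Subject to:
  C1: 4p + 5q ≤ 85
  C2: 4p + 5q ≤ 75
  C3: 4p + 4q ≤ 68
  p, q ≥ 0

(0, 0), (17, 0), (10, 7), (0, 15)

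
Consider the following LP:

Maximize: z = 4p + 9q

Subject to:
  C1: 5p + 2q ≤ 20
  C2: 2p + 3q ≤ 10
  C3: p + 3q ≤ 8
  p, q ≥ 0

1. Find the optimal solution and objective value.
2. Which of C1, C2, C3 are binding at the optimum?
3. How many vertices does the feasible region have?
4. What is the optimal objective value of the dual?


1. p = 2, q = 2, z = 26
2. C2, C3
3. 5
4. 26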